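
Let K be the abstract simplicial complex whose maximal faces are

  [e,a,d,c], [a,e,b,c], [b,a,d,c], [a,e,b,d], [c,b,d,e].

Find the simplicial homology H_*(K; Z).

H_0 ≅ Z,  H_1 = 0,  H_2 = 0,  H_3 ≅ Z.

Take the total order a < b < c < d < e on the vertex set. Then K (dimension 3) consists of the simplices:

  0-simplices (5): a, b, c, d, e
  1-simplices (10): ab, ac, ad, ae, bc, bd, be, cd, ce, de
  2-simplices (10): abc, abd, abe, acd, ace, ade, bcd, bce, bde, cde
  3-simplices (5): abcd, abce, abde, acde, bcde

Hence C_0 ≅ Z^5, C_1 ≅ Z^10, C_2 ≅ Z^10, C_3 ≅ Z^5.

∂_1: C_1 → C_0 is given by ∂[p,q] = [q] − [p]. For instance
  ∂ad = d − a.
This gives a 5×10 integer matrix of rank 4; reducing to Smith normal form yields diagonal entries (1,1,1,1).

The boundary map ∂_2: C_2 → C_1 acts by ∂[p,q,r] = [q,r] − [p,r] + [p,q]. For instance
  ∂abe = be − ae + ab,
  ∂cde = de − ce + cd.
As a 10×10 matrix over Z this has rank 6, with invariant factors (1,1,1,1,1,1).

∂_3: C_3 → C_2 sends each 3-simplex σ to the alternating sum Σ_i (−1)^i (σ with its i-th vertex removed). For instance
  ∂abcd = bcd − acd + abd − abc,
  ∂bcde = cde − bde + bce − bcd.
The 10×5 boundary matrix has rank 4 and Smith normal form diag(1,1,1,1).

Computing H_k = (kernel of ∂_k) / (image of ∂_{k+1}):

  H_0: rank C_0 − rank ∂_1 = 5 − 4 = 1, and the invariant factors of ∂_1 are all 1, so H_0 ≅ Z.
  H_1: rank ker ∂_1 − rank ∂_2 = (10 − 4) − 6 = 0, and the invariant factors of ∂_2 are all 1, so H_1 ≅ 0.
  H_2: rank ker ∂_2 − rank ∂_3 = (10 − 6) − 4 = 0, and the invariant factors of ∂_3 are all 1, so H_2 ≅ 0.
  H_3: rank ker ∂_3 − rank ∂_4 = (5 − 4) − 0 = 1, and there is no ∂_4, so H_3 ≅ Z.

As a check, the Euler characteristic is 5 − 10 + 10 − 5 = 0, which agrees with 1 − 0 + 0 − 1 = 0.
(K is a triangulation of the 3-sphere S^3.)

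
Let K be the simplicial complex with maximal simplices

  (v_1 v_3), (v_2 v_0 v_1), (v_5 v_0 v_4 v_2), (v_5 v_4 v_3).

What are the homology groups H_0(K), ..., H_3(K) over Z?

H_0 ≅ Z,  H_1 ≅ Z,  H_2 = 0,  H_3 = 0.

Order the vertices as v_0 < v_1 < v_2 < v_3 < v_4 < v_5. Listing each simplex with vertices in this order, K has dimension 3 with simplices:

  0-simplices (6): [v_0], [v_1], [v_2], [v_3], [v_4], [v_5]
  1-simplices (11): [v_0,v_1], [v_0,v_2], [v_0,v_4], [v_0,v_5], [v_1,v_2], [v_1,v_3], [v_2,v_4], [v_2,v_5], [v_3,v_4], [v_3,v_5], [v_4,v_5]
  2-simplices (6): [v_0,v_1,v_2], [v_0,v_2,v_4], [v_0,v_2,v_5], [v_0,v_4,v_5], [v_2,v_4,v_5], [v_3,v_4,v_5]
  3-simplices (1): [v_0,v_2,v_4,v_5]

so the chain groups are C_0 ≅ Z^6, C_1 ≅ Z^11, C_2 ≅ Z^6, C_3 ≅ Z^1.

∂_1: C_1 → C_0 is given by ∂[p,q] = [q] − [p]. For instance
  ∂[v_0,v_1] = [v_1] − [v_0].
As a 6×11 matrix over Z this has rank 5, with invariant factors (1,1,1,1,1).

The boundary map ∂_2: C_2 → C_1 sends each 2-simplex [p,q,r] to [q,r] − [p,r] + [p,q]. For instance
  ∂[v_3,v_4,v_5] = [v_4,v_5] − [v_3,v_5] + [v_3,v_4],
  ∂[v_2,v_4,v_5] = [v_4,v_5] − [v_2,v_5] + [v_2,v_4].
As a 11×6 matrix over Z this has rank 5, with invariant factors (1,1,1,1,1).

The boundary map ∂_3: C_3 → C_2 sends each 3-simplex σ to the alternating sum Σ_i (−1)^i (σ with its i-th vertex removed). For instance
  ∂[v_0,v_2,v_4,v_5] = [v_2,v_4,v_5] − [v_0,v_4,v_5] + [v_0,v_2,v_5] − [v_0,v_2,v_4].
The 6×1 boundary matrix has rank 1 and Smith normal form diag(1).

Reading off H_k = ker ∂_k / im ∂_{k+1}:

  H_0: rank C_0 − rank ∂_1 = 6 − 5 = 1, and the invariant factors of ∂_1 are all 1, so H_0 ≅ Z.
  H_1: rank ker ∂_1 − rank ∂_2 = (11 − 5) − 5 = 1, and the invariant factors of ∂_2 are all 1, so H_1 ≅ Z.
  H_2: rank ker ∂_2 − rank ∂_3 = (6 − 5) − 1 = 0, and the invariant factors of ∂_3 are all 1, so H_2 ≅ 0.
  H_3: rank ker ∂_3 − rank ∂_4 = (1 − 1) − 0 = 0, and there is no ∂_4, so H_3 ≅ 0.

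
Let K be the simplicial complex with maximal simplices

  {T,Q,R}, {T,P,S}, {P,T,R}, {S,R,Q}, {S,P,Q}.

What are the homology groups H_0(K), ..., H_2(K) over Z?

H_0 ≅ Z,  H_1 ≅ Z,  H_2 = 0.

K has 5 vertices, 10 edges, 5 triangles.
rank ∂_0 = 0, rank ∂_1 = 4 ⇒ b_0 = 5 − 0 − 4 = 1; all invariant factors of ∂_1 are 1 so no torsion. So H_0 = Z.
rank ∂_1 = 4, rank ∂_2 = 5 ⇒ b_1 = 10 − 4 − 5 = 1; all invariant factors of ∂_2 are 1 so no torsion. So H_1 = Z.
rank ∂_2 = 5, rank ∂_3 = 0 ⇒ b_2 = 5 − 5 − 0 = 0. So H_2 = 0.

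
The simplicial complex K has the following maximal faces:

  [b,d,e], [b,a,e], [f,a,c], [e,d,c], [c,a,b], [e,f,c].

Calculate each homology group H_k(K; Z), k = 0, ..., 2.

Take the total order a < b < c < d < e < f on the vertex set. Then K (dimension 2) consists of the simplices:

  0-simplices (6): a, b, c, d, e, f
  1-simplices (12): ab, ac, ae, af, bc, bd, be, cd, ce, cf, de, ef
  2-simplices (6): abc, abe, acf, bde, cde, cef

giving chain groups C_0 ≅ Z^6, C_1 ≅ Z^12, C_2 ≅ Z^6.

∂_1: C_1 → C_0 is given by ∂[p,q] = [q] − [p]. For instance
  ∂be = e − b.
The 6×12 boundary matrix has rank 5 and Smith normal form diag(1,1,1,1,1).

∂_2: C_2 → C_1 sends each 2-simplex [p,q,r] to [q,r] − [p,r] + [p,q]. For instance
  ∂bde = de − be + bd,
  ∂acf = cf − af + ac.
The 12×6 boundary matrix has rank 6 and Smith normal form diag(1,1,1,1,1,1).

From H_k ≅ ker(∂_k) / im(∂_{k+1}) we obtain:

  H_0: rank C_0 − rank ∂_1 = 6 − 5 = 1, and the invariant factors of ∂_1 are all 1, so H_0 = Z.
  H_1: rank ker ∂_1 − rank ∂_2 = (12 − 5) − 6 = 1, and the invariant factors of ∂_2 are all 1, so H_1 = Z.
  H_2: rank ker ∂_2 − rank ∂_3 = (6 − 6) − 0 = 0, and there is no ∂_3, so H_2 = 0.

(K is a triangulation of the cylinder S^1 x I.)

H_0 ≅ Z,  H_1 ≅ Z,  H_2 = 0.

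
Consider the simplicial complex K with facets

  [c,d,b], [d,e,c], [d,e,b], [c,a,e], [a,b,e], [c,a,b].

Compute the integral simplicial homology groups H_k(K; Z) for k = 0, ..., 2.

Fix the vertex order a < b < c < d < e and write every simplex with vertices in increasing order. Then dim K = 2 and the simplices of K are:

  0-simplices (5): a, b, c, d, e
  1-simplices (9): ab, ac, ae, bc, bd, be, cd, ce, de
  2-simplices (6): abc, abe, ace, bcd, bde, cde

giving chain groups C_0 ≅ Z^5, C_1 ≅ Z^9, C_2 ≅ Z^6.

∂_1: C_1 → C_0 maps an edge to its endpoints' difference, ∂[p,q] = q − p. For instance
  ∂ac = c − a.
As a 5×9 matrix over Z this has rank 4, with invariant factors (1,1,1,1).

The boundary map ∂_2: C_2 → C_1 acts by ∂[p,q,r] = [q,r] − [p,r] + [p,q]. For instance
  ∂ace = ce − ae + ac,
  ∂cde = de − ce + cd.
This gives a 9×6 integer matrix of rank 5; reducing to Smith normal form yields diagonal entries (1,1,1,1,1).

From H_k ≅ ker(∂_k) / im(∂_{k+1}) we obtain:

  H_0: rank C_0 − rank ∂_1 = 5 − 4 = 1, and the invariant factors of ∂_1 are all 1, so H_0 ≅ Z.
  H_1: rank ker ∂_1 − rank ∂_2 = (9 − 4) − 5 = 0, and the invariant factors of ∂_2 are all 1, so H_1 ≅ 0.
  H_2: rank ker ∂_2 − rank ∂_3 = (6 − 5) − 0 = 1, and there is no ∂_3, so H_2 ≅ Z.

(K is a triangulation of the 2-sphere S^2.)

H_0 = Z,  H_1 = 0,  H_2 = Z.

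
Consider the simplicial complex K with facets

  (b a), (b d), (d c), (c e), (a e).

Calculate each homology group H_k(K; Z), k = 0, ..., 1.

H_0 = Z,  H_1 = Z.

Order the vertices as a < b < c < d < e. Listing each simplex with vertices in this order, K has dimension 1 with simplices:

  0-simplices (5): a, b, c, d, e
  1-simplices (5): ab, ae, bd, cd, ce

giving chain groups C_0 ≅ Z^5, C_1 ≅ Z^5.

The boundary map ∂_1: C_1 → C_0 sends each edge [p,q] (with p < q) to q − p. For instance
  ∂ae = e − a.
This gives a 5×5 integer matrix of rank 4; reducing to Smith normal form yields diagonal entries (1,1,1,1).

Reading off H_k = ker ∂_k / im ∂_{k+1}:

  H_0: rank C_0 − rank ∂_1 = 5 − 4 = 1, and the invariant factors of ∂_1 are all 1, so H_0 ≅ Z.
  H_1: rank ker ∂_1 − rank ∂_2 = (5 − 4) − 0 = 1, and there is no ∂_2, so H_1 ≅ Z.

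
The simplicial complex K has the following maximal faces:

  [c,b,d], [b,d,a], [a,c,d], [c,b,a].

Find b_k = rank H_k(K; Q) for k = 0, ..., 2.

Order the vertices as a < b < c < d. Listing each simplex with vertices in this order, K has dimension 2 with simplices:

  0-simplices (4): a, b, c, d
  1-simplices (6): ab, ac, ad, bc, bd, cd
  2-simplices (4): abc, abd, acd, bcd

Hence C_0 ≅ Z^4, C_1 ≅ Z^6, C_2 ≅ Z^4.

The boundary map ∂_1: C_1 → C_0 is given by ∂[p,q] = [q] − [p].
As a 4×6 matrix over Z this has rank 3, with invariant factors (1,1,1).

∂_2: C_2 → C_1 sends each 2-simplex [p,q,r] to [q,r] − [p,r] + [p,q]. For instance
  ∂abd = bd − ad + ab,
  ∂acd = cd − ad + ac.
This gives a 6×4 integer matrix of rank 3; reducing to Smith normal form yields diagonal entries (1,1,1).

From H_k ≅ ker(∂_k) / im(∂_{k+1}) we obtain:

  H_0: rank C_0 − rank ∂_1 = 4 − 3 = 1, and the invariant factors of ∂_1 are all 1, so H_0 = Z.
  H_1: rank ker ∂_1 − rank ∂_2 = (6 − 3) − 3 = 0, and the invariant factors of ∂_2 are all 1, so H_1 = 0.
  H_2: rank ker ∂_2 − rank ∂_3 = (4 − 3) − 0 = 1, and there is no ∂_3, so H_2 = Z.

(K is a triangulation of the 2-sphere S^2.)

Hence the Betti numbers are b_0 = 1, b_1 = 0, b_2 = 1.

b_0 = 1, b_1 = 0, b_2 = 1.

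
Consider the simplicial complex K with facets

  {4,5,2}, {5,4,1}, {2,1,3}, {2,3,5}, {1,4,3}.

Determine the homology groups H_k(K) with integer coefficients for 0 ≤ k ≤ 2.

K has 5 vertices, 10 edges, 5 triangles.
rank ∂_0 = 0, rank ∂_1 = 4 ⇒ b_0 = 5 − 0 − 4 = 1; all invariant factors of ∂_1 are 1 so no torsion. So H_0 ≅ Z.
rank ∂_1 = 4, rank ∂_2 = 5 ⇒ b_1 = 10 − 4 − 5 = 1; all invariant factors of ∂_2 are 1 so no torsion. So H_1 ≅ Z.
rank ∂_2 = 5, rank ∂_3 = 0 ⇒ b_2 = 5 − 5 − 0 = 0. So H_2 ≅ 0.

H_0 ≅ Z,  H_1 ≅ Z,  H_2 = 0.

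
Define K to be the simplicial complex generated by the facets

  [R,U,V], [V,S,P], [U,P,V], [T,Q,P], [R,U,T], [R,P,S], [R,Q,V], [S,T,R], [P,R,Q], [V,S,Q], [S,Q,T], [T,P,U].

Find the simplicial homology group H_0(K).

Order the vertices as P < Q < R < S < T < U < V. Listing each simplex with vertices in this order, K has dimension 2 with simplices:

  0-simplices (7): P, Q, R, S, T, U, V
  1-simplices (18): PQ, PR, PS, PT, PU, PV, QR, QS, QT, QV, RS, RT, RU, RV, ST, SV, TU, UV
  2-simplices (12): PQR, PQT, PRS, PSV, PTU, PUV, QRV, QST, QSV, RST, RTU, RUV

so the chain groups are C_0 ≅ Z^7, C_1 ≅ Z^18, C_2 ≅ Z^12.

∂_1: C_1 → C_0 is given by ∂[p,q] = [q] − [p]. For instance
  ∂PR = R − P.
This gives a 7×18 integer matrix of rank 6; reducing to Smith normal form yields diagonal entries (1,1,1,1,1,1).

Boundary ∂_2: C_2 → C_1 maps a triangle to the signed sum of its edges. For instance
  ∂QSV = SV − QV + QS,
  ∂PQR = QR − PR + PQ.
This gives a 18×12 integer matrix of rank 12; reducing to Smith normal form yields diagonal entries (1,1,1,1,1,1,1,1,1,1,1,2).

Reading off H_k = ker ∂_k / im ∂_{k+1}:

  H_0: rank C_0 − rank ∂_1 = 7 − 6 = 1, and the invariant factors of ∂_1 are all 1, so H_0 = Z.

H_0 ≅ Z.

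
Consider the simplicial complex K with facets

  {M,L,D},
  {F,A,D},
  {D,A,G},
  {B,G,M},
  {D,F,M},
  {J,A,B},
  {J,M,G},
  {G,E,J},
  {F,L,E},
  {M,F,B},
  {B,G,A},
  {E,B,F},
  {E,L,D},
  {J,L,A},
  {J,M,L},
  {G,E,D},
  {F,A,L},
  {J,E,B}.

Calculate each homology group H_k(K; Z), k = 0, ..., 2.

H_0 = Z,  H_1 = Z ⊕ Z/2Z,  H_2 = 0.

Take the total order A < B < D < E < F < G < J < L < M on the vertex set. Then K (dimension 2) consists of the simplices:

  0-simplices (9): A, B, D, E, F, G, J, L, M
  1-simplices (27): AB, AD, AF, AG, AJ, AL, BE, BF, BG, BJ, BM, DE, DF, DG, DL, DM, EF, EG, EJ, EL, FL, FM, GJ, GM, JL, JM, LM
  2-simplices (18): ABG, ABJ, ADF, ADG, AFL, AJL, BEF, BEJ, BFM, BGM, DEG, DEL, DFM, DLM, EFL, EGJ, GJM, JLM

giving chain groups C_0 ≅ Z^9, C_1 ≅ Z^27, C_2 ≅ Z^18.

Boundary ∂_1: C_1 → C_0 is given by ∂[p,q] = [q] − [p]. For instance
  ∂AB = B − A.
The 9×27 boundary matrix has rank 8 and Smith normal form diag(1,1,1,1,1,1,1,1).

The boundary map ∂_2: C_2 → C_1 acts by ∂[p,q,r] = [q,r] − [p,r] + [p,q]. For instance
  ∂DFM = FM − DM + DF,
  ∂BGM = GM − BM + BG.
This gives a 27×18 integer matrix of rank 18; reducing to Smith normal form yields diagonal entries (1,1,1,1,1,1,1,1,1,1,1,1,1,1,1,1,1,2).

Reading off H_k = ker ∂_k / im ∂_{k+1}:

  H_0: rank C_0 − rank ∂_1 = 9 − 8 = 1, and the invariant factors of ∂_1 are all 1, so H_0 = Z.
  H_1: rank ker ∂_1 − rank ∂_2 = (27 − 8) − 18 = 1, and ∂_2 has invariant factor 2 > 1, so H_1 = Z ⊕ Z/2Z.
  H_2: rank ker ∂_2 − rank ∂_3 = (18 − 18) − 0 = 0, and there is no ∂_3, so H_2 = 0.

(K is a triangulation of the Klein bottle.)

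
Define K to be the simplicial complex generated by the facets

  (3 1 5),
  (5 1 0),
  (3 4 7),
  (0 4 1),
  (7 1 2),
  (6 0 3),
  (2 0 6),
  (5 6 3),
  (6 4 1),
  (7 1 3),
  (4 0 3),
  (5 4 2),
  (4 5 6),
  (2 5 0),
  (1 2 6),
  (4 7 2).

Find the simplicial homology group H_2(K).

H_2 = Z.

Take the total order 0 < 1 < 2 < 3 < 4 < 5 < 6 < 7 on the vertex set. Then K (dimension 2) consists of the simplices:

  0-simplices (8): [0], [1], [2], [3], [4], [5], [6], [7]
  1-simplices (24): (24 of them)
  2-simplices (16): [0,1,4], [0,1,5], [0,2,5], [0,2,6], [0,3,4], [0,3,6], [1,2,6], [1,2,7], [1,3,5], [1,3,7], [1,4,6], [2,4,5], [2,4,7], [3,4,7], [3,5,6], [4,5,6]

giving chain groups C_0 ≅ Z^8, C_1 ≅ Z^24, C_2 ≅ Z^16.

∂_1: C_1 → C_0 is given by ∂[p,q] = [q] − [p]. For instance
  ∂[2,7] = [7] − [2].
This gives a 8×24 integer matrix of rank 7; reducing to Smith normal form yields diagonal entries (1,1,1,1,1,1,1).

The boundary map ∂_2: C_2 → C_1 maps a triangle to the signed sum of its edges. For instance
  ∂[0,2,6] = [2,6] − [0,6] + [0,2],
  ∂[1,2,7] = [2,7] − [1,7] + [1,2].
As a 24×16 matrix over Z this has rank 15, with invariant factors (1,1,1,1,1,1,1,1,1,1,1,1,1,1,1).

From H_k ≅ ker(∂_k) / im(∂_{k+1}) we obtain:

  H_2: rank ker ∂_2 − rank ∂_3 = (16 − 15) − 0 = 1, and there is no ∂_3, so H_2 = Z.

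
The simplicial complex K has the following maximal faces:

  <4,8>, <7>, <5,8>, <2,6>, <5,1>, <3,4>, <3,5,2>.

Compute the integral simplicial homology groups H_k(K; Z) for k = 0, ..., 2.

Fix the vertex order 1 < 2 < 3 < 4 < 5 < 6 < 7 < 8 and write every simplex with vertices in increasing order. Then dim K = 2 and the simplices of K are:

  0-simplices (8): [1], [2], [3], [4], [5], [6], [7], [8]
  1-simplices (8): [1,5], [2,3], [2,5], [2,6], [3,4], [3,5], [4,8], [5,8]
  2-simplices (1): [2,3,5]

giving chain groups C_0 ≅ Z^8, C_1 ≅ Z^8, C_2 ≅ Z^1.

The boundary map ∂_1: C_1 → C_0 maps an edge to its endpoints' difference, ∂[p,q] = q − p.
This gives a 8×8 integer matrix of rank 6; reducing to Smith normal form yields diagonal entries (1,1,1,1,1,1).

The boundary map ∂_2: C_2 → C_1 sends each 2-simplex [p,q,r] to [q,r] − [p,r] + [p,q]. For instance
  ∂[2,3,5] = [3,5] − [2,5] + [2,3].
As a 8×1 matrix over Z this has rank 1, with invariant factors (1).

From H_k ≅ ker(∂_k) / im(∂_{k+1}) we obtain:

  H_0: rank C_0 − rank ∂_1 = 8 − 6 = 2, and the invariant factors of ∂_1 are all 1, so H_0 ≅ Z^2.
  H_1: rank ker ∂_1 − rank ∂_2 = (8 − 6) − 1 = 1, and the invariant factors of ∂_2 are all 1, so H_1 ≅ Z.
  H_2: rank ker ∂_2 − rank ∂_3 = (1 − 1) − 0 = 0, and there is no ∂_3, so H_2 ≅ 0.

H_0 ≅ Z^2,  H_1 ≅ Z,  H_2 = 0.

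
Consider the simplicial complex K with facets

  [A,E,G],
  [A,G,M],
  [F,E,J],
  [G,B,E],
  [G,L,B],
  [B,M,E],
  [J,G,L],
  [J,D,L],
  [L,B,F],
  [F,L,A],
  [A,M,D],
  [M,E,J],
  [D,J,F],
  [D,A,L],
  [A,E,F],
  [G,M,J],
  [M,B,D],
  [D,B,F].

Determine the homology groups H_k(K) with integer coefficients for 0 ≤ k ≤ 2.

Fix the vertex order A < B < D < E < F < G < J < L < M and write every simplex with vertices in increasing order. Then dim K = 2 and the simplices of K are:

  0-simplices (9): A, B, D, E, F, G, J, L, M
  1-simplices (27): AD, AE, AF, AG, AL, AM, BD, BE, BF, BG, BL, BM, DF, DJ, DL, DM, EF, EG, EJ, EM, FJ, FL, GJ, GL, GM, JL, JM
  2-simplices (18): ADL, ADM, AEF, AEG, AFL, AGM, BDF, BDM, BEG, BEM, BFL, BGL, DFJ, DJL, EFJ, EJM, GJL, GJM

so the chain groups are C_0 ≅ Z^9, C_1 ≅ Z^27, C_2 ≅ Z^18.

The boundary map ∂_1: C_1 → C_0 sends each edge [p,q] (with p < q) to q − p. For instance
  ∂JL = L − J.
The 9×27 boundary matrix has rank 8 and Smith normal form diag(1,1,1,1,1,1,1,1).

The boundary map ∂_2: C_2 → C_1 sends each 2-simplex [p,q,r] to [q,r] − [p,r] + [p,q]. For instance
  ∂BEM = EM − BM + BE,
  ∂DFJ = FJ − DJ + DF.
The resulting 27×18 matrix has rank 18, and its Smith normal form has invariant factors (1,1,1,1,1,1,1,1,1,1,1,1,1,1,1,1,1,2).

Now H_k = ker ∂_k / im ∂_{k+1}, so:

  H_0: rank C_0 − rank ∂_1 = 9 − 8 = 1, and the invariant factors of ∂_1 are all 1, so H_0 = Z.
  H_1: rank ker ∂_1 − rank ∂_2 = (27 − 8) − 18 = 1, and ∂_2 has invariant factor 2 > 1, so H_1 = Z ⊕ Z_2.
  H_2: rank ker ∂_2 − rank ∂_3 = (18 − 18) − 0 = 0, and there is no ∂_3, so H_2 = 0.

H_0 = Z,  H_1 = Z ⊕ Z_2,  H_2 = 0.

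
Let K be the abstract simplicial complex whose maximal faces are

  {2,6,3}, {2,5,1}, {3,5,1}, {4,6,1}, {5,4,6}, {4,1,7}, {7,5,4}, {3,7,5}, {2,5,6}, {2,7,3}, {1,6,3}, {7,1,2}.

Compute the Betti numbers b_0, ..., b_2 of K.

Fix the vertex order 1 < 2 < 3 < 4 < 5 < 6 < 7 and write every simplex with vertices in increasing order. Then dim K = 2 and the simplices of K are:

  0-simplices (7): [1], [2], [3], [4], [5], [6], [7]
  1-simplices (18): [1,2], [1,3], [1,4], [1,5], [1,6], [1,7], [2,3], [2,5], [2,6], [2,7], [3,5], [3,6], [3,7], [4,5], [4,6], [4,7], [5,6], [5,7]
  2-simplices (12): [1,2,5], [1,2,7], [1,3,5], [1,3,6], [1,4,6], [1,4,7], [2,3,6], [2,3,7], [2,5,6], [3,5,7], [4,5,6], [4,5,7]

so the chain groups are C_0 ≅ Z^7, C_1 ≅ Z^18, C_2 ≅ Z^12.

The boundary map ∂_1: C_1 → C_0 sends each edge [p,q] (with p < q) to q − p.
The resulting 7×18 matrix has rank 6, and its Smith normal form has invariant factors (1,1,1,1,1,1).

∂_2: C_2 → C_1 sends each 2-simplex [p,q,r] to [q,r] − [p,r] + [p,q]. For instance
  ∂[2,3,6] = [3,6] − [2,6] + [2,3],
  ∂[4,5,6] = [5,6] − [4,6] + [4,5].
This gives a 18×12 integer matrix of rank 12; reducing to Smith normal form yields diagonal entries (1,1,1,1,1,1,1,1,1,1,1,2).

Reading off H_k = ker ∂_k / im ∂_{k+1}:

  H_0: rank C_0 − rank ∂_1 = 7 − 6 = 1, and the invariant factors of ∂_1 are all 1, so H_0 = Z.
  H_1: rank ker ∂_1 − rank ∂_2 = (18 − 6) − 12 = 0, and ∂_2 has invariant factor 2 > 1, so H_1 = Z_2.
  H_2: rank ker ∂_2 − rank ∂_3 = (12 − 12) − 0 = 0, and there is no ∂_3, so H_2 = 0.

(K is a triangulation of the real projective plane RP^2.)

Hence the Betti numbers are b_0 = 1, b_1 = 0, b_2 = 0.

b_0 = 1, b_1 = 0, b_2 = 0.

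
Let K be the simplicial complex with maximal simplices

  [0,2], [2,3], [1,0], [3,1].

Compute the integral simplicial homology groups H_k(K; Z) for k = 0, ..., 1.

H_0 ≅ Z,  H_1 ≅ Z.

Fix the vertex order 0 < 1 < 2 < 3 and write every simplex with vertices in increasing order. Then dim K = 1 and the simplices of K are:

  0-simplices (4): [0], [1], [2], [3]
  1-simplices (4): [0,1], [0,2], [1,3], [2,3]

Hence C_0 ≅ Z^4, C_1 ≅ Z^4.

∂_1: C_1 → C_0 is given by ∂[p,q] = [q] − [p].
This gives a 4×4 integer matrix of rank 3; reducing to Smith normal form yields diagonal entries (1,1,1).

Reading off H_k = ker ∂_k / im ∂_{k+1}:

  H_0: rank C_0 − rank ∂_1 = 4 − 3 = 1, and the invariant factors of ∂_1 are all 1, so H_0 = Z.
  H_1: rank ker ∂_1 − rank ∂_2 = (4 − 3) − 0 = 1, and there is no ∂_2, so H_1 = Z.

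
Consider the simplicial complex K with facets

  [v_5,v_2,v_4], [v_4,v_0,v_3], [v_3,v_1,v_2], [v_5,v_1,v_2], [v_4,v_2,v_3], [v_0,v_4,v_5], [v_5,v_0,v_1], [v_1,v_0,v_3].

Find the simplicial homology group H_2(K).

Order the vertices as v_0 < v_1 < v_2 < v_3 < v_4 < v_5. Listing each simplex with vertices in this order, K has dimension 2 with simplices:

  0-simplices (6): [v_0], [v_1], [v_2], [v_3], [v_4], [v_5]
  1-simplices (12): [v_0,v_1], [v_0,v_3], [v_0,v_4], [v_0,v_5], [v_1,v_2], [v_1,v_3], [v_1,v_5], [v_2,v_3], [v_2,v_4], [v_2,v_5], [v_3,v_4], [v_4,v_5]
  2-simplices (8): [v_0,v_1,v_3], [v_0,v_1,v_5], [v_0,v_3,v_4], [v_0,v_4,v_5], [v_1,v_2,v_3], [v_1,v_2,v_5], [v_2,v_3,v_4], [v_2,v_4,v_5]

so the chain groups are C_0 ≅ Z^6, C_1 ≅ Z^12, C_2 ≅ Z^8.

The boundary map ∂_1: C_1 → C_0 maps an edge to its endpoints' difference, ∂[p,q] = q − p.
This gives a 6×12 integer matrix of rank 5; reducing to Smith normal form yields diagonal entries (1,1,1,1,1).

∂_2: C_2 → C_1 sends each 2-simplex [p,q,r] to [q,r] − [p,r] + [p,q]. For instance
  ∂[v_2,v_3,v_4] = [v_3,v_4] − [v_2,v_4] + [v_2,v_3],
  ∂[v_1,v_2,v_3] = [v_2,v_3] − [v_1,v_3] + [v_1,v_2].
The 12×8 boundary matrix has rank 7 and Smith normal form diag(1,1,1,1,1,1,1).

Reading off H_k = ker ∂_k / im ∂_{k+1}:

  H_2: rank ker ∂_2 − rank ∂_3 = (8 − 7) − 0 = 1, and there is no ∂_3, so H_2 = Z.

H_2 ≅ Z.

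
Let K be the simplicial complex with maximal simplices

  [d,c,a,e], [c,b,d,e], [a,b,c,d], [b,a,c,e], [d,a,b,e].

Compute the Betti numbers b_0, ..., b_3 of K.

b_0 = 1, b_1 = 0, b_2 = 0, b_3 = 1.

K has 5 vertices, 10 edges, 10 triangles, 5 3-simplices.
rank ∂_0 = 0, rank ∂_1 = 4 ⇒ b_0 = 5 − 0 − 4 = 1; all invariant factors of ∂_1 are 1 so no torsion. So H_0 = Z.
rank ∂_1 = 4, rank ∂_2 = 6 ⇒ b_1 = 10 − 4 − 6 = 0; all invariant factors of ∂_2 are 1 so no torsion. So H_1 = 0.
rank ∂_2 = 6, rank ∂_3 = 4 ⇒ b_2 = 10 − 6 − 4 = 0; all invariant factors of ∂_3 are 1 so no torsion. So H_2 = 0.
rank ∂_3 = 4, rank ∂_4 = 0 ⇒ b_3 = 5 − 4 − 0 = 1. So H_3 = Z.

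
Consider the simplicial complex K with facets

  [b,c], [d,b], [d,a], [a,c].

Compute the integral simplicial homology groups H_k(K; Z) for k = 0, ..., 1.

H_0 = Z,  H_1 = Z.

K has 4 vertices, 4 edges.
rank ∂_0 = 0, rank ∂_1 = 3 ⇒ b_0 = 4 − 0 − 3 = 1; all invariant factors of ∂_1 are 1 so no torsion. So H_0 ≅ Z.
rank ∂_1 = 3, rank ∂_2 = 0 ⇒ b_1 = 4 − 3 − 0 = 1. So H_1 ≅ Z.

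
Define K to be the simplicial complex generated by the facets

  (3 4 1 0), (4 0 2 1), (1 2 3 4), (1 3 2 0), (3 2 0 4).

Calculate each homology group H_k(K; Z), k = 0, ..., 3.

H_0 ≅ Z,  H_1 = 0,  H_2 = 0,  H_3 ≅ Z.

Fix the vertex order 0 < 1 < 2 < 3 < 4 and write every simplex with vertices in increasing order. Then dim K = 3 and the simplices of K are:

  0-simplices (5): [0], [1], [2], [3], [4]
  1-simplices (10): [0,1], [0,2], [0,3], [0,4], [1,2], [1,3], [1,4], [2,3], [2,4], [3,4]
  2-simplices (10): [0,1,2], [0,1,3], [0,1,4], [0,2,3], [0,2,4], [0,3,4], [1,2,3], [1,2,4], [1,3,4], [2,3,4]
  3-simplices (5): [0,1,2,3], [0,1,2,4], [0,1,3,4], [0,2,3,4], [1,2,3,4]

giving chain groups C_0 ≅ Z^5, C_1 ≅ Z^10, C_2 ≅ Z^10, C_3 ≅ Z^5.

Boundary ∂_1: C_1 → C_0 sends each edge [p,q] (with p < q) to q − p. For instance
  ∂[0,1] = [1] − [0].
The 5×10 boundary matrix has rank 4 and Smith normal form diag(1,1,1,1).

∂_2: C_2 → C_1 sends each 2-simplex [p,q,r] to [q,r] − [p,r] + [p,q]. For instance
  ∂[1,3,4] = [3,4] − [1,4] + [1,3],
  ∂[0,1,3] = [1,3] − [0,3] + [0,1].
This gives a 10×10 integer matrix of rank 6; reducing to Smith normal form yields diagonal entries (1,1,1,1,1,1).

∂_3: C_3 → C_2 sends each 3-simplex σ to the alternating sum Σ_i (−1)^i (σ with its i-th vertex removed). For instance
  ∂[0,1,3,4] = [1,3,4] − [0,3,4] + [0,1,4] − [0,1,3],
  ∂[0,1,2,4] = [1,2,4] − [0,2,4] + [0,1,4] − [0,1,2].
The 10×5 boundary matrix has rank 4 and Smith normal form diag(1,1,1,1).

Now H_k = ker ∂_k / im ∂_{k+1}, so:

  H_0: rank C_0 − rank ∂_1 = 5 − 4 = 1, and the invariant factors of ∂_1 are all 1, so H_0 ≅ Z.
  H_1: rank ker ∂_1 − rank ∂_2 = (10 − 4) − 6 = 0, and the invariant factors of ∂_2 are all 1, so H_1 ≅ 0.
  H_2: rank ker ∂_2 − rank ∂_3 = (10 − 6) − 4 = 0, and the invariant factors of ∂_3 are all 1, so H_2 ≅ 0.
  H_3: rank ker ∂_3 − rank ∂_4 = (5 − 4) − 0 = 1, and there is no ∂_4, so H_3 ≅ Z.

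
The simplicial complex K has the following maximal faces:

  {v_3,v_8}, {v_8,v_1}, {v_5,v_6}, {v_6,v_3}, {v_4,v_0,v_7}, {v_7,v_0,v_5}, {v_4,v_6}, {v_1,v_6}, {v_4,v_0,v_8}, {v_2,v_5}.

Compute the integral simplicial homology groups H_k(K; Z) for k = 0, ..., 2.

H_0 ≅ Z,  H_1 ≅ Z^3,  H_2 = 0.

Fix the vertex order v_0 < v_1 < v_2 < v_3 < v_4 < v_5 < v_6 < v_7 < v_8 and write every simplex with vertices in increasing order. Then dim K = 2 and the simplices of K are:

  0-simplices (9): [v_0], [v_1], [v_2], [v_3], [v_4], [v_5], [v_6], [v_7], [v_8]
  1-simplices (14): [v_0,v_4], [v_0,v_5], [v_0,v_7], [v_0,v_8], [v_1,v_6], [v_1,v_8], [v_2,v_5], [v_3,v_6], [v_3,v_8], [v_4,v_6], [v_4,v_7], [v_4,v_8], [v_5,v_6], [v_5,v_7]
  2-simplices (3): [v_0,v_4,v_7], [v_0,v_4,v_8], [v_0,v_5,v_7]

so the chain groups are C_0 ≅ Z^9, C_1 ≅ Z^14, C_2 ≅ Z^3.

The boundary map ∂_1: C_1 → C_0 maps an edge to its endpoints' difference, ∂[p,q] = q − p.
As a 9×14 matrix over Z this has rank 8, with invariant factors (1,1,1,1,1,1,1,1).

The boundary map ∂_2: C_2 → C_1 acts by ∂[p,q,r] = [q,r] − [p,r] + [p,q]. For instance
  ∂[v_0,v_5,v_7] = [v_5,v_7] − [v_0,v_7] + [v_0,v_5],
  ∂[v_0,v_4,v_7] = [v_4,v_7] − [v_0,v_7] + [v_0,v_4].
As a 14×3 matrix over Z this has rank 3, with invariant factors (1,1,1).

Now H_k = ker ∂_k / im ∂_{k+1}, so:

  H_0: rank C_0 − rank ∂_1 = 9 − 8 = 1, and the invariant factors of ∂_1 are all 1, so H_0 ≅ Z.
  H_1: rank ker ∂_1 − rank ∂_2 = (14 − 8) − 3 = 3, and the invariant factors of ∂_2 are all 1, so H_1 ≅ Z^3.
  H_2: rank ker ∂_2 − rank ∂_3 = (3 − 3) − 0 = 0, and there is no ∂_3, so H_2 ≅ 0.

As a check, the Euler characteristic is 9 − 14 + 3 = -2, which agrees with 1 − 3 + 0 = -2.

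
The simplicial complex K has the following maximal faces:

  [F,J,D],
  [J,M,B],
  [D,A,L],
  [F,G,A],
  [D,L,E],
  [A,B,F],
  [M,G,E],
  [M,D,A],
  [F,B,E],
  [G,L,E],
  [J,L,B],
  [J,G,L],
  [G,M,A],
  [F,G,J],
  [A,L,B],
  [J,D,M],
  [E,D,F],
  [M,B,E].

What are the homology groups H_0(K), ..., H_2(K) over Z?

Take the total order A < B < D < E < F < G < J < L < M on the vertex set. Then K (dimension 2) consists of the simplices:

  0-simplices (9): A, B, D, E, F, G, J, L, M
  1-simplices (27): AB, AD, AF, AG, AL, AM, BE, BF, BJ, BL, BM, DE, DF, DJ, DL, DM, EF, EG, EL, EM, FG, FJ, GJ, GL, GM, JL, JM
  2-simplices (18): ABF, ABL, ADL, ADM, AFG, AGM, BEF, BEM, BJL, BJM, DEF, DEL, DFJ, DJM, EGL, EGM, FGJ, GJL

Hence C_0 ≅ Z^9, C_1 ≅ Z^27, C_2 ≅ Z^18.

∂_1: C_1 → C_0 is given by ∂[p,q] = [q] − [p]. For instance
  ∂DF = F − D.
The resulting 9×27 matrix has rank 8, and its Smith normal form has invariant factors (1,1,1,1,1,1,1,1).

The boundary map ∂_2: C_2 → C_1 maps a triangle to the signed sum of its edges. For instance
  ∂AFG = FG − AG + AF,
  ∂FGJ = GJ − FJ + FG.
As a 27×18 matrix over Z this has rank 17, with invariant factors (1,1,1,1,1,1,1,1,1,1,1,1,1,1,1,1,1).

Reading off H_k = ker ∂_k / im ∂_{k+1}:

  H_0: rank C_0 − rank ∂_1 = 9 − 8 = 1, and the invariant factors of ∂_1 are all 1, so H_0 = Z.
  H_1: rank ker ∂_1 − rank ∂_2 = (27 − 8) − 17 = 2, and the invariant factors of ∂_2 are all 1, so H_1 = Z^2.
  H_2: rank ker ∂_2 − rank ∂_3 = (18 − 17) − 0 = 1, and there is no ∂_3, so H_2 = Z.

H_0 ≅ Z,  H_1 ≅ Z^2,  H_2 ≅ Z.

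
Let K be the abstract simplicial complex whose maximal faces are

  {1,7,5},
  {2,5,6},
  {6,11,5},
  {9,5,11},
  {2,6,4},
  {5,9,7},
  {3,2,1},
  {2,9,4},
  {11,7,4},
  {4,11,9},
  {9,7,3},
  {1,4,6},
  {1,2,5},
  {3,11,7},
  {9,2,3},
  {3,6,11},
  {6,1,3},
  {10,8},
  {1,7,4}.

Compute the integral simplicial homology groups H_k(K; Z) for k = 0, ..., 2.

Fix the vertex order 1 < 2 < 3 < 4 < 5 < 6 < 7 < 8 < 9 < 10 < 11 and write every simplex with vertices in increasing order. Then dim K = 2 and the simplices of K are:

  0-simplices (11): [1], [2], [3], [4], [5], [6], [7], [8], [9], [10], [11]
  1-simplices (28): (28 of them)
  2-simplices (18): (18 of them)

Hence C_0 ≅ Z^11, C_1 ≅ Z^28, C_2 ≅ Z^18.

Boundary ∂_1: C_1 → C_0 maps an edge to its endpoints' difference, ∂[p,q] = q − p. For instance
  ∂[1,2] = [2] − [1].
The 11×28 boundary matrix has rank 9 and Smith normal form diag(1,1,1,1,1,1,1,1,1).

∂_2: C_2 → C_1 acts by ∂[p,q,r] = [q,r] − [p,r] + [p,q]. For instance
  ∂[1,2,5] = [2,5] − [1,5] + [1,2],
  ∂[2,4,9] = [4,9] − [2,9] + [2,4].
This gives a 28×18 integer matrix of rank 18; reducing to Smith normal form yields diagonal entries (1,1,1,1,1,1,1,1,1,1,1,1,1,1,1,1,1,2).

From H_k ≅ ker(∂_k) / im(∂_{k+1}) we obtain:

  H_0: rank C_0 − rank ∂_1 = 11 − 9 = 2, and the invariant factors of ∂_1 are all 1, so H_0 ≅ Z^2.
  H_1: rank ker ∂_1 − rank ∂_2 = (28 − 9) − 18 = 1, and ∂_2 has invariant factor 2 > 1, so H_1 ≅ Z ⊕ Z/2.
  H_2: rank ker ∂_2 − rank ∂_3 = (18 − 18) − 0 = 0, and there is no ∂_3, so H_2 ≅ 0.

As a check, the Euler characteristic is 11 − 28 + 18 = 1, which agrees with 2 − 1 + 0 = 1.

H_0 ≅ Z^2,  H_1 ≅ Z ⊕ Z/2,  H_2 = 0.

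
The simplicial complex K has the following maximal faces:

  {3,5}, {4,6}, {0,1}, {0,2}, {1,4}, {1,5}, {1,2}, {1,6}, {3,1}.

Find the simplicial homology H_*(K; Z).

Fix the vertex order 0 < 1 < 2 < 3 < 4 < 5 < 6 and write every simplex with vertices in increasing order. Then dim K = 1 and the simplices of K are:

  0-simplices (7): [0], [1], [2], [3], [4], [5], [6]
  1-simplices (9): [0,1], [0,2], [1,2], [1,3], [1,4], [1,5], [1,6], [3,5], [4,6]

so the chain groups are C_0 ≅ Z^7, C_1 ≅ Z^9.

∂_1: C_1 → C_0 is given by ∂[p,q] = [q] − [p].
As a 7×9 matrix over Z this has rank 6, with invariant factors (1,1,1,1,1,1).

From H_k ≅ ker(∂_k) / im(∂_{k+1}) we obtain:

  H_0: rank C_0 − rank ∂_1 = 7 − 6 = 1, and the invariant factors of ∂_1 are all 1, so H_0 ≅ Z.
  H_1: rank ker ∂_1 − rank ∂_2 = (9 − 6) − 0 = 3, and there is no ∂_2, so H_1 ≅ Z^3.

As a check, the Euler characteristic is 7 − 9 = -2, which agrees with 1 − 3 = -2.

H_0 ≅ Z,  H_1 ≅ Z^3.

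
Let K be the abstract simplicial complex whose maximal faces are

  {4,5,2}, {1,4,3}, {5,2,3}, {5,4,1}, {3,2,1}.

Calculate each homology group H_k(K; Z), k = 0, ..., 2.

H_0 ≅ Z,  H_1 ≅ Z,  H_2 = 0.

Fix the vertex order 1 < 2 < 3 < 4 < 5 and write every simplex with vertices in increasing order. Then dim K = 2 and the simplices of K are:

  0-simplices (5): [1], [2], [3], [4], [5]
  1-simplices (10): [1,2], [1,3], [1,4], [1,5], [2,3], [2,4], [2,5], [3,4], [3,5], [4,5]
  2-simplices (5): [1,2,3], [1,3,4], [1,4,5], [2,3,5], [2,4,5]

giving chain groups C_0 ≅ Z^5, C_1 ≅ Z^10, C_2 ≅ Z^5.

Boundary ∂_1: C_1 → C_0 is given by ∂[p,q] = [q] − [p]. For instance
  ∂[1,4] = [4] − [1].
As a 5×10 matrix over Z this has rank 4, with invariant factors (1,1,1,1).

The boundary map ∂_2: C_2 → C_1 sends each 2-simplex [p,q,r] to [q,r] − [p,r] + [p,q]. For instance
  ∂[1,2,3] = [2,3] − [1,3] + [1,2],
  ∂[1,4,5] = [4,5] − [1,5] + [1,4].
The 10×5 boundary matrix has rank 5 and Smith normal form diag(1,1,1,1,1).

Now H_k = ker ∂_k / im ∂_{k+1}, so:

  H_0: rank C_0 − rank ∂_1 = 5 − 4 = 1, and the invariant factors of ∂_1 are all 1, so H_0 = Z.
  H_1: rank ker ∂_1 − rank ∂_2 = (10 − 4) − 5 = 1, and the invariant factors of ∂_2 are all 1, so H_1 = Z.
  H_2: rank ker ∂_2 − rank ∂_3 = (5 − 5) − 0 = 0, and there is no ∂_3, so H_2 = 0.

As a check, the Euler characteristic is 5 − 10 + 5 = 0, which agrees with 1 − 1 + 0 = 0.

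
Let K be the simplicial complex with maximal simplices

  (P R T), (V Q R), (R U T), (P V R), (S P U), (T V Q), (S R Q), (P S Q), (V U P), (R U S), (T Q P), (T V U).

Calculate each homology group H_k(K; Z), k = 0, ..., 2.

H_0 ≅ Z,  H_1 ≅ Z_2,  H_2 = 0.

Fix the vertex order P < Q < R < S < T < U < V and write every simplex with vertices in increasing order. Then dim K = 2 and the simplices of K are:

  0-simplices (7): P, Q, R, S, T, U, V
  1-simplices (18): PQ, PR, PS, PT, PU, PV, QR, QS, QT, QV, RS, RT, RU, RV, SU, TU, TV, UV
  2-simplices (12): PQS, PQT, PRT, PRV, PSU, PUV, QRS, QRV, QTV, RSU, RTU, TUV

Hence C_0 ≅ Z^7, C_1 ≅ Z^18, C_2 ≅ Z^12.

The boundary map ∂_1: C_1 → C_0 sends each edge [p,q] (with p < q) to q − p. For instance
  ∂SU = U − S.
This gives a 7×18 integer matrix of rank 6; reducing to Smith normal form yields diagonal entries (1,1,1,1,1,1).

The boundary map ∂_2: C_2 → C_1 sends each 2-simplex [p,q,r] to [q,r] − [p,r] + [p,q]. For instance
  ∂RSU = SU − RU + RS,
  ∂QRS = RS − QS + QR.
This gives a 18×12 integer matrix of rank 12; reducing to Smith normal form yields diagonal entries (1,1,1,1,1,1,1,1,1,1,1,2).

From H_k ≅ ker(∂_k) / im(∂_{k+1}) we obtain:

  H_0: rank C_0 − rank ∂_1 = 7 − 6 = 1, and the invariant factors of ∂_1 are all 1, so H_0 = Z.
  H_1: rank ker ∂_1 − rank ∂_2 = (18 − 6) − 12 = 0, and ∂_2 has invariant factor 2 > 1, so H_1 = Z_2.
  H_2: rank ker ∂_2 − rank ∂_3 = (12 − 12) − 0 = 0, and there is no ∂_3, so H_2 = 0.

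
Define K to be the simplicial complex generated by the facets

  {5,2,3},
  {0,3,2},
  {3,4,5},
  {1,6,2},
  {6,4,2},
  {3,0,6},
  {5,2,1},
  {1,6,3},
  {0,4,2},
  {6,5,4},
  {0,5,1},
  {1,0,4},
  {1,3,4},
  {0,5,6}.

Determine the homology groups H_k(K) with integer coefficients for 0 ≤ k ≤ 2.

H_0 = Z,  H_1 = Z^2,  H_2 = Z.

Fix the vertex order 0 < 1 < 2 < 3 < 4 < 5 < 6 and write every simplex with vertices in increasing order. Then dim K = 2 and the simplices of K are:

  0-simplices (7): [0], [1], [2], [3], [4], [5], [6]
  1-simplices (21): [0,1], [0,2], [0,3], [0,4], [0,5], [0,6], [1,2], [1,3], [1,4], [1,5], [1,6], [2,3], [2,4], [2,5], [2,6], [3,4], [3,5], [3,6], [4,5], [4,6], [5,6]
  2-simplices (14): [0,1,4], [0,1,5], [0,2,3], [0,2,4], [0,3,6], [0,5,6], [1,2,5], [1,2,6], [1,3,4], [1,3,6], [2,3,5], [2,4,6], [3,4,5], [4,5,6]

Hence C_0 ≅ Z^7, C_1 ≅ Z^21, C_2 ≅ Z^14.

Boundary ∂_1: C_1 → C_0 is given by ∂[p,q] = [q] − [p]. For instance
  ∂[3,4] = [4] − [3].
The resulting 7×21 matrix has rank 6, and its Smith normal form has invariant factors (1,1,1,1,1,1).

Boundary ∂_2: C_2 → C_1 maps a triangle to the signed sum of its edges. For instance
  ∂[4,5,6] = [5,6] − [4,6] + [4,5],
  ∂[2,4,6] = [4,6] − [2,6] + [2,4].
This gives a 21×14 integer matrix of rank 13; reducing to Smith normal form yields diagonal entries (1,1,1,1,1,1,1,1,1,1,1,1,1).

From H_k ≅ ker(∂_k) / im(∂_{k+1}) we obtain:

  H_0: rank C_0 − rank ∂_1 = 7 − 6 = 1, and the invariant factors of ∂_1 are all 1, so H_0 ≅ Z.
  H_1: rank ker ∂_1 − rank ∂_2 = (21 − 6) − 13 = 2, and the invariant factors of ∂_2 are all 1, so H_1 ≅ Z^2.
  H_2: rank ker ∂_2 − rank ∂_3 = (14 − 13) − 0 = 1, and there is no ∂_3, so H_2 ≅ Z.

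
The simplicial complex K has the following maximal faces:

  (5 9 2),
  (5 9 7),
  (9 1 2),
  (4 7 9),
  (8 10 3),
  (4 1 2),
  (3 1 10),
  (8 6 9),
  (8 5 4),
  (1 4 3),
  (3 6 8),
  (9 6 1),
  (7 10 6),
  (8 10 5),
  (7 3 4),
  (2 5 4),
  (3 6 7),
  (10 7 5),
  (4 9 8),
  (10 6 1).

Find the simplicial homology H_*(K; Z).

K has 10 vertices, 30 edges, 20 triangles.
rank ∂_0 = 0, rank ∂_1 = 9 ⇒ b_0 = 10 − 0 − 9 = 1; all invariant factors of ∂_1 are 1 so no torsion. So H_0 ≅ Z.
rank ∂_1 = 9, rank ∂_2 = 20 ⇒ b_1 = 30 − 9 − 20 = 1; ∂_2 has invariant factor(s) [2] giving torsion. So H_1 ≅ Z ⊕ Z/2Z.
rank ∂_2 = 20, rank ∂_3 = 0 ⇒ b_2 = 20 − 20 − 0 = 0. So H_2 ≅ 0.

H_0 = Z,  H_1 = Z ⊕ Z/2Z,  H_2 = 0.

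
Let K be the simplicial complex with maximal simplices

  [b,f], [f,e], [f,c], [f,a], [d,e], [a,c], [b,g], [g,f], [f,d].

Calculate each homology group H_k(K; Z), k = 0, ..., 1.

H_0 = Z,  H_1 = Z^3.

Fix the vertex order a < b < c < d < e < f < g and write every simplex with vertices in increasing order. Then dim K = 1 and the simplices of K are:

  0-simplices (7): a, b, c, d, e, f, g
  1-simplices (9): ac, af, bf, bg, cf, de, df, ef, fg

Hence C_0 ≅ Z^7, C_1 ≅ Z^9.

The boundary map ∂_1: C_1 → C_0 maps an edge to its endpoints' difference, ∂[p,q] = q − p.
This gives a 7×9 integer matrix of rank 6; reducing to Smith normal form yields diagonal entries (1,1,1,1,1,1).

Reading off H_k = ker ∂_k / im ∂_{k+1}:

  H_0: rank C_0 − rank ∂_1 = 7 − 6 = 1, and the invariant factors of ∂_1 are all 1, so H_0 ≅ Z.
  H_1: rank ker ∂_1 − rank ∂_2 = (9 − 6) − 0 = 3, and there is no ∂_2, so H_1 ≅ Z^3.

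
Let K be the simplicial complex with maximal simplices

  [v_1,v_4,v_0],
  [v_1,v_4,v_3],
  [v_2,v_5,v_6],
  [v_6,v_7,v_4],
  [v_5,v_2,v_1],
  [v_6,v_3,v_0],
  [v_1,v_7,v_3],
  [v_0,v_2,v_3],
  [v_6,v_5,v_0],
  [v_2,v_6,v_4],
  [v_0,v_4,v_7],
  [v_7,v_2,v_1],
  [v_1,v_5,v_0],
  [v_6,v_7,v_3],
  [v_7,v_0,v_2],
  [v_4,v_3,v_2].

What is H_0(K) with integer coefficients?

H_0 = Z.

Fix the vertex order v_0 < v_1 < v_2 < v_3 < v_4 < v_5 < v_6 < v_7 and write every simplex with vertices in increasing order. Then dim K = 2 and the simplices of K are:

  0-simplices (8): [v_0], [v_1], [v_2], [v_3], [v_4], [v_5], [v_6], [v_7]
  1-simplices (24): (24 of them)
  2-simplices (16): (16 of them)

giving chain groups C_0 ≅ Z^8, C_1 ≅ Z^24, C_2 ≅ Z^16.

The boundary map ∂_1: C_1 → C_0 sends each edge [p,q] (with p < q) to q − p. For instance
  ∂[v_1,v_3] = [v_3] − [v_1].
The resulting 8×24 matrix has rank 7, and its Smith normal form has invariant factors (1,1,1,1,1,1,1).

The boundary map ∂_2: C_2 → C_1 sends each 2-simplex [p,q,r] to [q,r] − [p,r] + [p,q]. For instance
  ∂[v_0,v_5,v_6] = [v_5,v_6] − [v_0,v_6] + [v_0,v_5],
  ∂[v_0,v_2,v_7] = [v_2,v_7] − [v_0,v_7] + [v_0,v_2].
The 24×16 boundary matrix has rank 15 and Smith normal form diag(1,1,1,1,1,1,1,1,1,1,1,1,1,1,1).

Now H_k = ker ∂_k / im ∂_{k+1}, so:

  H_0: rank C_0 − rank ∂_1 = 8 − 7 = 1, and the invariant factors of ∂_1 are all 1, so H_0 ≅ Z.

(K is a triangulation of the torus T^2.)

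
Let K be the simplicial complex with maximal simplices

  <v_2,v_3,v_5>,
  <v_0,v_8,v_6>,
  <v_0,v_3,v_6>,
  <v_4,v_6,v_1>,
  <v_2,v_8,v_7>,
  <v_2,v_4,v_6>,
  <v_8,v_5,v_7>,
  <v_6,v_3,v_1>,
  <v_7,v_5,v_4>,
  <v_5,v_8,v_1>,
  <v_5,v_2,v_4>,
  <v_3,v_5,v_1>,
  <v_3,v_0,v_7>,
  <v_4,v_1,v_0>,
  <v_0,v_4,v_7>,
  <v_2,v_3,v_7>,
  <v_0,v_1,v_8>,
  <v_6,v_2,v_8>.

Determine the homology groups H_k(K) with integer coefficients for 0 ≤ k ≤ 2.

H_0 ≅ Z,  H_1 ≅ Z ⊕ Z/2,  H_2 = 0.

We work with the vertex ordering v_0 < v_1 < v_2 < v_3 < v_4 < v_5 < v_6 < v_7 < v_8. The simplices of K, each written with vertices in increasing order, are:

  0-simplices (9): [v_0], [v_1], [v_2], [v_3], [v_4], [v_5], [v_6], [v_7], [v_8]
  1-simplices (27): (27 of them)
  2-simplices (18): (18 of them)

Hence C_0 ≅ Z^9, C_1 ≅ Z^27, C_2 ≅ Z^18.

Boundary ∂_1: C_1 → C_0 sends each edge [p,q] (with p < q) to q − p. For instance
  ∂[v_4,v_5] = [v_5] − [v_4].
As a 9×27 matrix over Z this has rank 8, with invariant factors (1,1,1,1,1,1,1,1).

The boundary map ∂_2: C_2 → C_1 sends each 2-simplex [p,q,r] to [q,r] − [p,r] + [p,q]. For instance
  ∂[v_0,v_3,v_6] = [v_3,v_6] − [v_0,v_6] + [v_0,v_3],
  ∂[v_0,v_4,v_7] = [v_4,v_7] − [v_0,v_7] + [v_0,v_4].
The resulting 27×18 matrix has rank 18, and its Smith normal form has invariant factors (1,1,1,1,1,1,1,1,1,1,1,1,1,1,1,1,1,2).

Now H_k = ker ∂_k / im ∂_{k+1}, so:

  H_0: rank C_0 − rank ∂_1 = 9 − 8 = 1, and the invariant factors of ∂_1 are all 1, so H_0 = Z.
  H_1: rank ker ∂_1 − rank ∂_2 = (27 − 8) − 18 = 1, and ∂_2 has invariant factor 2 > 1, so H_1 = Z ⊕ Z/2.
  H_2: rank ker ∂_2 − rank ∂_3 = (18 − 18) − 0 = 0, and there is no ∂_3, so H_2 = 0.

As a check, the Euler characteristic is 9 − 27 + 18 = 0, which agrees with 1 − 1 + 0 = 0.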